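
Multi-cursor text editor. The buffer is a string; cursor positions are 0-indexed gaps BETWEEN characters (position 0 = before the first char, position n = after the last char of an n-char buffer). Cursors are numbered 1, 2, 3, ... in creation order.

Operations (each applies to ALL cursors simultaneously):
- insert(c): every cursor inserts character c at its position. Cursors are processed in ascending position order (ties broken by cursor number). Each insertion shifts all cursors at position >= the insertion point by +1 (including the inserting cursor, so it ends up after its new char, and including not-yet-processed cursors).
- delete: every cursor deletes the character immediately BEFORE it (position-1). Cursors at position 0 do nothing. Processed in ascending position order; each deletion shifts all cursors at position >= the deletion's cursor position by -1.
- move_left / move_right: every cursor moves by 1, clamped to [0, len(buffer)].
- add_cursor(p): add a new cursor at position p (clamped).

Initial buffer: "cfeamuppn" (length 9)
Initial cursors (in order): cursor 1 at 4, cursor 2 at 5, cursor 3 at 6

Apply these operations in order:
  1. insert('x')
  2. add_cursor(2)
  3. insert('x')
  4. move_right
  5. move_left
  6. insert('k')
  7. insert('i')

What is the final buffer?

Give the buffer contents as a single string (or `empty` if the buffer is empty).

After op 1 (insert('x')): buffer="cfeaxmxuxppn" (len 12), cursors c1@5 c2@7 c3@9, authorship ....1.2.3...
After op 2 (add_cursor(2)): buffer="cfeaxmxuxppn" (len 12), cursors c4@2 c1@5 c2@7 c3@9, authorship ....1.2.3...
After op 3 (insert('x')): buffer="cfxeaxxmxxuxxppn" (len 16), cursors c4@3 c1@7 c2@10 c3@13, authorship ..4..11.22.33...
After op 4 (move_right): buffer="cfxeaxxmxxuxxppn" (len 16), cursors c4@4 c1@8 c2@11 c3@14, authorship ..4..11.22.33...
After op 5 (move_left): buffer="cfxeaxxmxxuxxppn" (len 16), cursors c4@3 c1@7 c2@10 c3@13, authorship ..4..11.22.33...
After op 6 (insert('k')): buffer="cfxkeaxxkmxxkuxxkppn" (len 20), cursors c4@4 c1@9 c2@13 c3@17, authorship ..44..111.222.333...
After op 7 (insert('i')): buffer="cfxkieaxxkimxxkiuxxkippn" (len 24), cursors c4@5 c1@11 c2@16 c3@21, authorship ..444..1111.2222.3333...

Answer: cfxkieaxxkimxxkiuxxkippn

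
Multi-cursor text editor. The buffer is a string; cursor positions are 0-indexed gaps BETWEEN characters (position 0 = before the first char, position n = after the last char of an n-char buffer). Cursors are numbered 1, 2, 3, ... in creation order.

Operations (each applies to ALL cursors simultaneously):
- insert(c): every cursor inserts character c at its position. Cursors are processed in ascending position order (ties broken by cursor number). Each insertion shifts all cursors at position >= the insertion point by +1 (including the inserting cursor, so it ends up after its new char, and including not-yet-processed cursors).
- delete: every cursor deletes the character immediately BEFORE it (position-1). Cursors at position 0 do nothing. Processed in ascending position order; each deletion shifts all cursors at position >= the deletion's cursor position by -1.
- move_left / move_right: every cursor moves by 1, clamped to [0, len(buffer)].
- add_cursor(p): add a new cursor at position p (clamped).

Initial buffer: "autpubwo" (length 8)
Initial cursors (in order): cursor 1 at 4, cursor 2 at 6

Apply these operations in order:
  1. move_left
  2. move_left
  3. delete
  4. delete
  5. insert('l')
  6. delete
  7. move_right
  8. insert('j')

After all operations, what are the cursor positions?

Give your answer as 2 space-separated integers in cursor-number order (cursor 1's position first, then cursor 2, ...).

After op 1 (move_left): buffer="autpubwo" (len 8), cursors c1@3 c2@5, authorship ........
After op 2 (move_left): buffer="autpubwo" (len 8), cursors c1@2 c2@4, authorship ........
After op 3 (delete): buffer="atubwo" (len 6), cursors c1@1 c2@2, authorship ......
After op 4 (delete): buffer="ubwo" (len 4), cursors c1@0 c2@0, authorship ....
After op 5 (insert('l')): buffer="llubwo" (len 6), cursors c1@2 c2@2, authorship 12....
After op 6 (delete): buffer="ubwo" (len 4), cursors c1@0 c2@0, authorship ....
After op 7 (move_right): buffer="ubwo" (len 4), cursors c1@1 c2@1, authorship ....
After op 8 (insert('j')): buffer="ujjbwo" (len 6), cursors c1@3 c2@3, authorship .12...

Answer: 3 3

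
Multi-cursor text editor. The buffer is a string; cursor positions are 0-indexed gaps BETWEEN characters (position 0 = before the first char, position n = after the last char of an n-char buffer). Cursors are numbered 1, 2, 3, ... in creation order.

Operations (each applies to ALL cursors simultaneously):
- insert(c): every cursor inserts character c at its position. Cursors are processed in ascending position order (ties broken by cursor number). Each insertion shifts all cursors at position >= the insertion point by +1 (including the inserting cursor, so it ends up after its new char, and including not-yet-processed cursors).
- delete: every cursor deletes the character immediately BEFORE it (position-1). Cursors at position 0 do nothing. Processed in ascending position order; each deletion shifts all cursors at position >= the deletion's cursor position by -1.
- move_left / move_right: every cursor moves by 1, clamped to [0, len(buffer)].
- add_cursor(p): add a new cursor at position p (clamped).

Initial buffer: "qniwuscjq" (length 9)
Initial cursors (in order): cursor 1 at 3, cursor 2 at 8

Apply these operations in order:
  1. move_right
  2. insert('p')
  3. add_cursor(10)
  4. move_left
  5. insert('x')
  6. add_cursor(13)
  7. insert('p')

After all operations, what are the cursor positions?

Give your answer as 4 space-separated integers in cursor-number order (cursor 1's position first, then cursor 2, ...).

After op 1 (move_right): buffer="qniwuscjq" (len 9), cursors c1@4 c2@9, authorship .........
After op 2 (insert('p')): buffer="qniwpuscjqp" (len 11), cursors c1@5 c2@11, authorship ....1.....2
After op 3 (add_cursor(10)): buffer="qniwpuscjqp" (len 11), cursors c1@5 c3@10 c2@11, authorship ....1.....2
After op 4 (move_left): buffer="qniwpuscjqp" (len 11), cursors c1@4 c3@9 c2@10, authorship ....1.....2
After op 5 (insert('x')): buffer="qniwxpuscjxqxp" (len 14), cursors c1@5 c3@11 c2@13, authorship ....11....3.22
After op 6 (add_cursor(13)): buffer="qniwxpuscjxqxp" (len 14), cursors c1@5 c3@11 c2@13 c4@13, authorship ....11....3.22
After op 7 (insert('p')): buffer="qniwxppuscjxpqxppp" (len 18), cursors c1@6 c3@13 c2@17 c4@17, authorship ....111....33.2242

Answer: 6 17 13 17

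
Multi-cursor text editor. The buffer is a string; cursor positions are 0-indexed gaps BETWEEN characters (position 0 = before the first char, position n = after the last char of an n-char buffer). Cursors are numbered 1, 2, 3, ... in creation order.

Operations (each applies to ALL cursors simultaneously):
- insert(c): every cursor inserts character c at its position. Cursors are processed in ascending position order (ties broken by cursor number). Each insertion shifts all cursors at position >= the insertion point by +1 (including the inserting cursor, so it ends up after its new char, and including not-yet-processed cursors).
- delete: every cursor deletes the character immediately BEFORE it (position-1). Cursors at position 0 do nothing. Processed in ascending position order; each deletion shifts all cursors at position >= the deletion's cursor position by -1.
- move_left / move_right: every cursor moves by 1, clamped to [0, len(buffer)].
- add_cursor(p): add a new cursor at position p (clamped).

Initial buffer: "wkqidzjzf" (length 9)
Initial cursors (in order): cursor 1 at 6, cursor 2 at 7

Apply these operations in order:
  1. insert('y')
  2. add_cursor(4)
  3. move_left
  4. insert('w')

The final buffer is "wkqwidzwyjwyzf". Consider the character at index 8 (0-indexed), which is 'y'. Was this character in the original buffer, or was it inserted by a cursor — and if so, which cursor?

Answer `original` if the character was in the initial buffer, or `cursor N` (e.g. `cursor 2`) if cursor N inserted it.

After op 1 (insert('y')): buffer="wkqidzyjyzf" (len 11), cursors c1@7 c2@9, authorship ......1.2..
After op 2 (add_cursor(4)): buffer="wkqidzyjyzf" (len 11), cursors c3@4 c1@7 c2@9, authorship ......1.2..
After op 3 (move_left): buffer="wkqidzyjyzf" (len 11), cursors c3@3 c1@6 c2@8, authorship ......1.2..
After op 4 (insert('w')): buffer="wkqwidzwyjwyzf" (len 14), cursors c3@4 c1@8 c2@11, authorship ...3...11.22..
Authorship (.=original, N=cursor N): . . . 3 . . . 1 1 . 2 2 . .
Index 8: author = 1

Answer: cursor 1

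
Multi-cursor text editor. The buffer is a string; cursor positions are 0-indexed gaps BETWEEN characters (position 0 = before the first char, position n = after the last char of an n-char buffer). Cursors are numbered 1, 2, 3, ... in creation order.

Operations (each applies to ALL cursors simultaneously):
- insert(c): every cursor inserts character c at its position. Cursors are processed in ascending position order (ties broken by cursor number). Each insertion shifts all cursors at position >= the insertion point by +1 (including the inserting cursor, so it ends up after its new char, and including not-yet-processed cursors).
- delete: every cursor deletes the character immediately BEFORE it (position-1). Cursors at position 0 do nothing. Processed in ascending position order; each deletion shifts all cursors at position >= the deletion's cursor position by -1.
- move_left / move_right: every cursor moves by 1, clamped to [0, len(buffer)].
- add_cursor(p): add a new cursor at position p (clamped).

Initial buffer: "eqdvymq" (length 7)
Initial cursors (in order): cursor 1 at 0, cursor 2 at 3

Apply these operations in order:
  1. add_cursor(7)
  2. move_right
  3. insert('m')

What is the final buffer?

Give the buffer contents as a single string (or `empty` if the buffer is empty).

Answer: emqdvmymqm

Derivation:
After op 1 (add_cursor(7)): buffer="eqdvymq" (len 7), cursors c1@0 c2@3 c3@7, authorship .......
After op 2 (move_right): buffer="eqdvymq" (len 7), cursors c1@1 c2@4 c3@7, authorship .......
After op 3 (insert('m')): buffer="emqdvmymqm" (len 10), cursors c1@2 c2@6 c3@10, authorship .1...2...3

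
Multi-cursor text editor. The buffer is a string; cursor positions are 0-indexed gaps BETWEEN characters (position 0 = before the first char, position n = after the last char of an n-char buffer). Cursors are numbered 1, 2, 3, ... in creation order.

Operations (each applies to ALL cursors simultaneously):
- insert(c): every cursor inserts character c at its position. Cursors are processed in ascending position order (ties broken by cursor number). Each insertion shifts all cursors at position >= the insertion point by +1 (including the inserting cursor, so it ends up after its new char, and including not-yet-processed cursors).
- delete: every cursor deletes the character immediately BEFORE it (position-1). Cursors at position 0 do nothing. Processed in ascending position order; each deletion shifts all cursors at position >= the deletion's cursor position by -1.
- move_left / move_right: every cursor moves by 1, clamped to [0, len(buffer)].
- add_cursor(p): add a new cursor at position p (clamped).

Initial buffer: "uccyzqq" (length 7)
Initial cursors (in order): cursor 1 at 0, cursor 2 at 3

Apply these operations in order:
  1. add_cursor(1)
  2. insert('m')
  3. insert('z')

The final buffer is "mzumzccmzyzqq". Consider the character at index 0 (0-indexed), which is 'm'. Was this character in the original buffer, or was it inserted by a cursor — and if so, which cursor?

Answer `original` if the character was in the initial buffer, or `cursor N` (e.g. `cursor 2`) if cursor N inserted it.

After op 1 (add_cursor(1)): buffer="uccyzqq" (len 7), cursors c1@0 c3@1 c2@3, authorship .......
After op 2 (insert('m')): buffer="mumccmyzqq" (len 10), cursors c1@1 c3@3 c2@6, authorship 1.3..2....
After op 3 (insert('z')): buffer="mzumzccmzyzqq" (len 13), cursors c1@2 c3@5 c2@9, authorship 11.33..22....
Authorship (.=original, N=cursor N): 1 1 . 3 3 . . 2 2 . . . .
Index 0: author = 1

Answer: cursor 1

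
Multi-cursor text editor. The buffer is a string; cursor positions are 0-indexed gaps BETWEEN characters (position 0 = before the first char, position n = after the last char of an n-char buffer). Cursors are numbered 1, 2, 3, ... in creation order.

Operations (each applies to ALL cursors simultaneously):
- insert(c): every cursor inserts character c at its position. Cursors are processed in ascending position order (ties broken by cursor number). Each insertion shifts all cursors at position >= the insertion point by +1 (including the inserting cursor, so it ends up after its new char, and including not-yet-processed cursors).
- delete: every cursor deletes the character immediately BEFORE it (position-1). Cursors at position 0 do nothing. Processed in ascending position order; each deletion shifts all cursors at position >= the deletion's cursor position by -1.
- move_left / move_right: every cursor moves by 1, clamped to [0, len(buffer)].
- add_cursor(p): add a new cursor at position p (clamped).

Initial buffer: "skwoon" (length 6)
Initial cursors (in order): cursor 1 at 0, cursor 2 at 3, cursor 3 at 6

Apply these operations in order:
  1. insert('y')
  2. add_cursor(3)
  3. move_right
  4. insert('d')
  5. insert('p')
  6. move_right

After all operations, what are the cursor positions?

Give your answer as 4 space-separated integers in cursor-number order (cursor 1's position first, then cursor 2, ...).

Answer: 5 13 17 9

Derivation:
After op 1 (insert('y')): buffer="yskwyoony" (len 9), cursors c1@1 c2@5 c3@9, authorship 1...2...3
After op 2 (add_cursor(3)): buffer="yskwyoony" (len 9), cursors c1@1 c4@3 c2@5 c3@9, authorship 1...2...3
After op 3 (move_right): buffer="yskwyoony" (len 9), cursors c1@2 c4@4 c2@6 c3@9, authorship 1...2...3
After op 4 (insert('d')): buffer="ysdkwdyodonyd" (len 13), cursors c1@3 c4@6 c2@9 c3@13, authorship 1.1..42.2..33
After op 5 (insert('p')): buffer="ysdpkwdpyodponydp" (len 17), cursors c1@4 c4@8 c2@12 c3@17, authorship 1.11..442.22..333
After op 6 (move_right): buffer="ysdpkwdpyodponydp" (len 17), cursors c1@5 c4@9 c2@13 c3@17, authorship 1.11..442.22..333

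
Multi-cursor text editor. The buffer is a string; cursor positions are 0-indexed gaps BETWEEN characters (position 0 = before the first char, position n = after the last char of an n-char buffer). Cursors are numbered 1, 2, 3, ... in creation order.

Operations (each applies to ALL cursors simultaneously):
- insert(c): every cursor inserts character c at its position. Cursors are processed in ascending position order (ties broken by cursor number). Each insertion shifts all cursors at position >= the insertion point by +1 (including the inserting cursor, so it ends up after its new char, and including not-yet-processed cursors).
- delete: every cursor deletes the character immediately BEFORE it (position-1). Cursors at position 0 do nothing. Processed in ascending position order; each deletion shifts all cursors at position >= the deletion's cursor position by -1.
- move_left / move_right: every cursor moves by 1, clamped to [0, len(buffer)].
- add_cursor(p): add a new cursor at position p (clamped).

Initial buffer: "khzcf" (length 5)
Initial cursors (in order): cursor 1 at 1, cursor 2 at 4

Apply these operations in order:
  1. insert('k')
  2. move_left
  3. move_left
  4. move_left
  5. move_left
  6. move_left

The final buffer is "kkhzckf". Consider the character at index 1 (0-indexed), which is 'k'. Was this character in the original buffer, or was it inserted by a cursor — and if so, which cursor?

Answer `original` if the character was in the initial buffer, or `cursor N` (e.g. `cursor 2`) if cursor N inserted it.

After op 1 (insert('k')): buffer="kkhzckf" (len 7), cursors c1@2 c2@6, authorship .1...2.
After op 2 (move_left): buffer="kkhzckf" (len 7), cursors c1@1 c2@5, authorship .1...2.
After op 3 (move_left): buffer="kkhzckf" (len 7), cursors c1@0 c2@4, authorship .1...2.
After op 4 (move_left): buffer="kkhzckf" (len 7), cursors c1@0 c2@3, authorship .1...2.
After op 5 (move_left): buffer="kkhzckf" (len 7), cursors c1@0 c2@2, authorship .1...2.
After op 6 (move_left): buffer="kkhzckf" (len 7), cursors c1@0 c2@1, authorship .1...2.
Authorship (.=original, N=cursor N): . 1 . . . 2 .
Index 1: author = 1

Answer: cursor 1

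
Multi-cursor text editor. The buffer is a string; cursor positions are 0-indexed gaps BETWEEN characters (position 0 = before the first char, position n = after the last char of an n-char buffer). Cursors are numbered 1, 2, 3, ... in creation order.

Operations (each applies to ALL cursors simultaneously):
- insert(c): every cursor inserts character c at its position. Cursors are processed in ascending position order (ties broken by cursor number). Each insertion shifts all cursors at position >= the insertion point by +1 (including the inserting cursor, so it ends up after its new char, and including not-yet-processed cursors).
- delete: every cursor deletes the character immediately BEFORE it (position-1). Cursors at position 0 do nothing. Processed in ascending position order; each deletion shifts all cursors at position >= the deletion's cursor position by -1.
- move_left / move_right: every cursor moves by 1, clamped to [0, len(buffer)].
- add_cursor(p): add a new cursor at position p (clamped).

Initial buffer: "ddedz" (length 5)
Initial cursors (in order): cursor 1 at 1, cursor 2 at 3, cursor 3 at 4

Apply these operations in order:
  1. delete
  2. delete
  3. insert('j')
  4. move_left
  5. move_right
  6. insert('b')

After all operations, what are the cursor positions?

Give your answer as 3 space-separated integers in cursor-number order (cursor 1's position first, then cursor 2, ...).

Answer: 6 6 6

Derivation:
After op 1 (delete): buffer="dz" (len 2), cursors c1@0 c2@1 c3@1, authorship ..
After op 2 (delete): buffer="z" (len 1), cursors c1@0 c2@0 c3@0, authorship .
After op 3 (insert('j')): buffer="jjjz" (len 4), cursors c1@3 c2@3 c3@3, authorship 123.
After op 4 (move_left): buffer="jjjz" (len 4), cursors c1@2 c2@2 c3@2, authorship 123.
After op 5 (move_right): buffer="jjjz" (len 4), cursors c1@3 c2@3 c3@3, authorship 123.
After op 6 (insert('b')): buffer="jjjbbbz" (len 7), cursors c1@6 c2@6 c3@6, authorship 123123.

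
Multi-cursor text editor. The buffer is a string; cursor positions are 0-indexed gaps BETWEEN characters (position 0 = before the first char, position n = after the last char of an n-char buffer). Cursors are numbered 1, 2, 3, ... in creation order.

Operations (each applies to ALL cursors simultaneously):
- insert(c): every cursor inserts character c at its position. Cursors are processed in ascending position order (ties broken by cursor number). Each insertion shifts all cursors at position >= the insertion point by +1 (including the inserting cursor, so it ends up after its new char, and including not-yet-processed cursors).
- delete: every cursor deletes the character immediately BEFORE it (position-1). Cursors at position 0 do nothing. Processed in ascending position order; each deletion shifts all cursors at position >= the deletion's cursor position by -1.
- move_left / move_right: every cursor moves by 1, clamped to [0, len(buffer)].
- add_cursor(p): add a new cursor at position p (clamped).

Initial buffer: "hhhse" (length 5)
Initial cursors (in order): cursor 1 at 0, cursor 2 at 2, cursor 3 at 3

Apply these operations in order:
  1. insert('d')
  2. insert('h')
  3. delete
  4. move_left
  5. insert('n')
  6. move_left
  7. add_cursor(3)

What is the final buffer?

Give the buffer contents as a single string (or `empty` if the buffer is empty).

After op 1 (insert('d')): buffer="dhhdhdse" (len 8), cursors c1@1 c2@4 c3@6, authorship 1..2.3..
After op 2 (insert('h')): buffer="dhhhdhhdhse" (len 11), cursors c1@2 c2@6 c3@9, authorship 11..22.33..
After op 3 (delete): buffer="dhhdhdse" (len 8), cursors c1@1 c2@4 c3@6, authorship 1..2.3..
After op 4 (move_left): buffer="dhhdhdse" (len 8), cursors c1@0 c2@3 c3@5, authorship 1..2.3..
After op 5 (insert('n')): buffer="ndhhndhndse" (len 11), cursors c1@1 c2@5 c3@8, authorship 11..22.33..
After op 6 (move_left): buffer="ndhhndhndse" (len 11), cursors c1@0 c2@4 c3@7, authorship 11..22.33..
After op 7 (add_cursor(3)): buffer="ndhhndhndse" (len 11), cursors c1@0 c4@3 c2@4 c3@7, authorship 11..22.33..

Answer: ndhhndhndse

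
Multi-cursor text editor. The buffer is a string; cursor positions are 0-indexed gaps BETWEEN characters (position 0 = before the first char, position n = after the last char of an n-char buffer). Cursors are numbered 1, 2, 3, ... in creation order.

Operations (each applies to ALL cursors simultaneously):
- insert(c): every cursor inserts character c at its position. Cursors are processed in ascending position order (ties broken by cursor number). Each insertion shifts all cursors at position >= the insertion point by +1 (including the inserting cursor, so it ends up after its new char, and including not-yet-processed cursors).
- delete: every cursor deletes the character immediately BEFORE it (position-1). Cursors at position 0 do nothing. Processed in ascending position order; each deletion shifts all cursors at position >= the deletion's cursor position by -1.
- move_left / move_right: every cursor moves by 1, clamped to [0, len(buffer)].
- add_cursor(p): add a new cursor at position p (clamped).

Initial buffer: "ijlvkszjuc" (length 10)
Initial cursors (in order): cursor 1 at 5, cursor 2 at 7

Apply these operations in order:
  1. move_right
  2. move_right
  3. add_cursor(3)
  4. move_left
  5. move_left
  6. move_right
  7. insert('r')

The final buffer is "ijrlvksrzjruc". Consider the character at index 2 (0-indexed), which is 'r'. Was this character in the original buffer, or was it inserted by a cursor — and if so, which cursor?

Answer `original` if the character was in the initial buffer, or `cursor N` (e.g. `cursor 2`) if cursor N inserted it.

After op 1 (move_right): buffer="ijlvkszjuc" (len 10), cursors c1@6 c2@8, authorship ..........
After op 2 (move_right): buffer="ijlvkszjuc" (len 10), cursors c1@7 c2@9, authorship ..........
After op 3 (add_cursor(3)): buffer="ijlvkszjuc" (len 10), cursors c3@3 c1@7 c2@9, authorship ..........
After op 4 (move_left): buffer="ijlvkszjuc" (len 10), cursors c3@2 c1@6 c2@8, authorship ..........
After op 5 (move_left): buffer="ijlvkszjuc" (len 10), cursors c3@1 c1@5 c2@7, authorship ..........
After op 6 (move_right): buffer="ijlvkszjuc" (len 10), cursors c3@2 c1@6 c2@8, authorship ..........
After op 7 (insert('r')): buffer="ijrlvksrzjruc" (len 13), cursors c3@3 c1@8 c2@11, authorship ..3....1..2..
Authorship (.=original, N=cursor N): . . 3 . . . . 1 . . 2 . .
Index 2: author = 3

Answer: cursor 3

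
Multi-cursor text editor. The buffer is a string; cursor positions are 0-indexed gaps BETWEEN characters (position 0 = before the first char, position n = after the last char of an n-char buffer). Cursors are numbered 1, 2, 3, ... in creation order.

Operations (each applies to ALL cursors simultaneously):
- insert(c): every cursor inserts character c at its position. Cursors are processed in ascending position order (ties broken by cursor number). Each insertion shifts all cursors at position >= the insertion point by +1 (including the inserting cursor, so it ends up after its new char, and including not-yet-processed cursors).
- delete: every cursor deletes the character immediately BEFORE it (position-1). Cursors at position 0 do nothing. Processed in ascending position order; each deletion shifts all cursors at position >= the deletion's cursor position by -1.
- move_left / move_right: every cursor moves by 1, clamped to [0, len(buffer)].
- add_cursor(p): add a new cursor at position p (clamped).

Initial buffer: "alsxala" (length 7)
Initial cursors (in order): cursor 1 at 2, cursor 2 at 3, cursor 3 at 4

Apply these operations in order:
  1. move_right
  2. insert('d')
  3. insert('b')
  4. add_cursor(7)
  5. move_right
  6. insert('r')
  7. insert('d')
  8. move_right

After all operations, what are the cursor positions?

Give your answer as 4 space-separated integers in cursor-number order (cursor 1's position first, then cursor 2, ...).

After op 1 (move_right): buffer="alsxala" (len 7), cursors c1@3 c2@4 c3@5, authorship .......
After op 2 (insert('d')): buffer="alsdxdadla" (len 10), cursors c1@4 c2@6 c3@8, authorship ...1.2.3..
After op 3 (insert('b')): buffer="alsdbxdbadbla" (len 13), cursors c1@5 c2@8 c3@11, authorship ...11.22.33..
After op 4 (add_cursor(7)): buffer="alsdbxdbadbla" (len 13), cursors c1@5 c4@7 c2@8 c3@11, authorship ...11.22.33..
After op 5 (move_right): buffer="alsdbxdbadbla" (len 13), cursors c1@6 c4@8 c2@9 c3@12, authorship ...11.22.33..
After op 6 (insert('r')): buffer="alsdbxrdbrardblra" (len 17), cursors c1@7 c4@10 c2@12 c3@16, authorship ...11.1224.233.3.
After op 7 (insert('d')): buffer="alsdbxrddbrdarddblrda" (len 21), cursors c1@8 c4@12 c2@15 c3@20, authorship ...11.112244.2233.33.
After op 8 (move_right): buffer="alsdbxrddbrdarddblrda" (len 21), cursors c1@9 c4@13 c2@16 c3@21, authorship ...11.112244.2233.33.

Answer: 9 16 21 13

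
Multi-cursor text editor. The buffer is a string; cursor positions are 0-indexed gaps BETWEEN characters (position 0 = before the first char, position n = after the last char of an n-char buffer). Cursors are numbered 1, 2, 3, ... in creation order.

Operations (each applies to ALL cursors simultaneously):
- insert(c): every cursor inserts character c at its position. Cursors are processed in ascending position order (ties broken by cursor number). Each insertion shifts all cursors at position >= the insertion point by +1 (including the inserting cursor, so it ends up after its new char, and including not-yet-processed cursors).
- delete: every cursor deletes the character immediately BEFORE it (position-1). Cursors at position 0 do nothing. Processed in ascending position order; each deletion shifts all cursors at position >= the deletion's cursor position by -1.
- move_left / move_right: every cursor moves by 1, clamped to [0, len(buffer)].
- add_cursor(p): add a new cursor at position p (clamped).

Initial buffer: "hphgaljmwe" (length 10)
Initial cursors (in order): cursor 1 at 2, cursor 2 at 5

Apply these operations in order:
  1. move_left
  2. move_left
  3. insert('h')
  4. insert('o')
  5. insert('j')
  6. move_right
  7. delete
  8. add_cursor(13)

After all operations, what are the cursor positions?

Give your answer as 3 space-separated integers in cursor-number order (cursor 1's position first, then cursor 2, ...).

Answer: 3 8 13

Derivation:
After op 1 (move_left): buffer="hphgaljmwe" (len 10), cursors c1@1 c2@4, authorship ..........
After op 2 (move_left): buffer="hphgaljmwe" (len 10), cursors c1@0 c2@3, authorship ..........
After op 3 (insert('h')): buffer="hhphhgaljmwe" (len 12), cursors c1@1 c2@5, authorship 1...2.......
After op 4 (insert('o')): buffer="hohphhogaljmwe" (len 14), cursors c1@2 c2@7, authorship 11...22.......
After op 5 (insert('j')): buffer="hojhphhojgaljmwe" (len 16), cursors c1@3 c2@9, authorship 111...222.......
After op 6 (move_right): buffer="hojhphhojgaljmwe" (len 16), cursors c1@4 c2@10, authorship 111...222.......
After op 7 (delete): buffer="hojphhojaljmwe" (len 14), cursors c1@3 c2@8, authorship 111..222......
After op 8 (add_cursor(13)): buffer="hojphhojaljmwe" (len 14), cursors c1@3 c2@8 c3@13, authorship 111..222......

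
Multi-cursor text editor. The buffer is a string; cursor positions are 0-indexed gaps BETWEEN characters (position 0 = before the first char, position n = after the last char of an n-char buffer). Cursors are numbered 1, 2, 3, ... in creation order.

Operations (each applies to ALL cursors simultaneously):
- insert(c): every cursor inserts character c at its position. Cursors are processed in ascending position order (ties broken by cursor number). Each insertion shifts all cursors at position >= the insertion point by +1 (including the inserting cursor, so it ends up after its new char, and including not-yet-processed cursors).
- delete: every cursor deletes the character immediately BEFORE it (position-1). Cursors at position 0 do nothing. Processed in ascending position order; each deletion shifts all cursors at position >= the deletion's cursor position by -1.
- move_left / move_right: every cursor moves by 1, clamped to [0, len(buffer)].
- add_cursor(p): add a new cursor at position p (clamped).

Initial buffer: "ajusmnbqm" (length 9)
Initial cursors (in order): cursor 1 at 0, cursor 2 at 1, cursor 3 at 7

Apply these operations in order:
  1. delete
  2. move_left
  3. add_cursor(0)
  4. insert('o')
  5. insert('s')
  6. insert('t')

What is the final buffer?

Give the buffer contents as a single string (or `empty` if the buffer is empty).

Answer: ooossstttjusmostnqm

Derivation:
After op 1 (delete): buffer="jusmnqm" (len 7), cursors c1@0 c2@0 c3@5, authorship .......
After op 2 (move_left): buffer="jusmnqm" (len 7), cursors c1@0 c2@0 c3@4, authorship .......
After op 3 (add_cursor(0)): buffer="jusmnqm" (len 7), cursors c1@0 c2@0 c4@0 c3@4, authorship .......
After op 4 (insert('o')): buffer="ooojusmonqm" (len 11), cursors c1@3 c2@3 c4@3 c3@8, authorship 124....3...
After op 5 (insert('s')): buffer="ooosssjusmosnqm" (len 15), cursors c1@6 c2@6 c4@6 c3@12, authorship 124124....33...
After op 6 (insert('t')): buffer="ooossstttjusmostnqm" (len 19), cursors c1@9 c2@9 c4@9 c3@16, authorship 124124124....333...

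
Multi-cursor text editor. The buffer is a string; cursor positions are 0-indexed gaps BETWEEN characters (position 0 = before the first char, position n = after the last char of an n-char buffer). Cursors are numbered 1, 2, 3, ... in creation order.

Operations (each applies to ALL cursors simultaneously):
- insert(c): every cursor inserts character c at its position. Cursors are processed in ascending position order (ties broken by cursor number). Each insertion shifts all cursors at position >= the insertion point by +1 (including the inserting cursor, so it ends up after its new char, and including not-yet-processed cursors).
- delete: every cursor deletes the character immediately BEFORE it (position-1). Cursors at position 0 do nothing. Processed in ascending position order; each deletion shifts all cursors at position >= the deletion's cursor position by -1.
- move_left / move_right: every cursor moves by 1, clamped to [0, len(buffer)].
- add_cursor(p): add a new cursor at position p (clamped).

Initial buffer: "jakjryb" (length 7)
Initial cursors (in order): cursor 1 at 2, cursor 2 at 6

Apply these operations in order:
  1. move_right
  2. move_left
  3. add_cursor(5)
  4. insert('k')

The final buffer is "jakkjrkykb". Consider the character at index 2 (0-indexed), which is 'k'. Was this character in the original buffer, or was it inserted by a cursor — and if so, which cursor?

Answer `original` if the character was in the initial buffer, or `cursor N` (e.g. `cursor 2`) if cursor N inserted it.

Answer: cursor 1

Derivation:
After op 1 (move_right): buffer="jakjryb" (len 7), cursors c1@3 c2@7, authorship .......
After op 2 (move_left): buffer="jakjryb" (len 7), cursors c1@2 c2@6, authorship .......
After op 3 (add_cursor(5)): buffer="jakjryb" (len 7), cursors c1@2 c3@5 c2@6, authorship .......
After op 4 (insert('k')): buffer="jakkjrkykb" (len 10), cursors c1@3 c3@7 c2@9, authorship ..1...3.2.
Authorship (.=original, N=cursor N): . . 1 . . . 3 . 2 .
Index 2: author = 1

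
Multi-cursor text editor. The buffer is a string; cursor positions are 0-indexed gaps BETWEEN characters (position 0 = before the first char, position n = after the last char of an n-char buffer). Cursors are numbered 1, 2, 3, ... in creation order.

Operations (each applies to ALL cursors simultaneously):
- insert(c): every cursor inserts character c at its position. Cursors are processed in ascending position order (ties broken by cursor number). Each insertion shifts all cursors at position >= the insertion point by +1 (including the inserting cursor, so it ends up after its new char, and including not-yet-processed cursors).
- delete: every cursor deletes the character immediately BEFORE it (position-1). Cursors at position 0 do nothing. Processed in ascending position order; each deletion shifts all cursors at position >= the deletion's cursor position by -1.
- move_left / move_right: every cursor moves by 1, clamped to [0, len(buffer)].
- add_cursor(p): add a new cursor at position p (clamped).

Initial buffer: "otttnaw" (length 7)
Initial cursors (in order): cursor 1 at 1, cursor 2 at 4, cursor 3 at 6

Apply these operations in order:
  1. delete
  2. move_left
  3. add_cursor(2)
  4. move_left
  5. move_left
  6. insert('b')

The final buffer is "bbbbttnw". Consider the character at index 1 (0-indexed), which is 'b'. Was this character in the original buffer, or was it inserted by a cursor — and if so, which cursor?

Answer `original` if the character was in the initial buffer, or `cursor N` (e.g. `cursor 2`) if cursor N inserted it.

After op 1 (delete): buffer="ttnw" (len 4), cursors c1@0 c2@2 c3@3, authorship ....
After op 2 (move_left): buffer="ttnw" (len 4), cursors c1@0 c2@1 c3@2, authorship ....
After op 3 (add_cursor(2)): buffer="ttnw" (len 4), cursors c1@0 c2@1 c3@2 c4@2, authorship ....
After op 4 (move_left): buffer="ttnw" (len 4), cursors c1@0 c2@0 c3@1 c4@1, authorship ....
After op 5 (move_left): buffer="ttnw" (len 4), cursors c1@0 c2@0 c3@0 c4@0, authorship ....
After op 6 (insert('b')): buffer="bbbbttnw" (len 8), cursors c1@4 c2@4 c3@4 c4@4, authorship 1234....
Authorship (.=original, N=cursor N): 1 2 3 4 . . . .
Index 1: author = 2

Answer: cursor 2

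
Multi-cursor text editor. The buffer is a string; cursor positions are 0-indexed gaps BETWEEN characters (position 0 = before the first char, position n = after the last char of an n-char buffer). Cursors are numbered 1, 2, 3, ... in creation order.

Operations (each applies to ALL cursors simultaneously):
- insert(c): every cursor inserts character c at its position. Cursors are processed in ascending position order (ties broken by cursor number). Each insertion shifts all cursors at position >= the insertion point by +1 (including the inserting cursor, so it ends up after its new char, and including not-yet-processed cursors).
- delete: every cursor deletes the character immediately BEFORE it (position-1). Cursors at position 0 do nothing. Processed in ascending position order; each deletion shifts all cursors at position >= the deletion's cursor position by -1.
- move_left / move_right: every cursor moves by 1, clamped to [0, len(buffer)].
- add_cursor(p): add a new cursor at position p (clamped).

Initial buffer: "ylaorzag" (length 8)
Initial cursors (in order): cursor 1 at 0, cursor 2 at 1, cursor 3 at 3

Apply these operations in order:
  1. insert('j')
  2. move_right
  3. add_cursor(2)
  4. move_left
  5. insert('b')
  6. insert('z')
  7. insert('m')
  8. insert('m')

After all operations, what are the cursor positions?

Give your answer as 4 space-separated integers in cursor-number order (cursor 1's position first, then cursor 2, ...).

After op 1 (insert('j')): buffer="jyjlajorzag" (len 11), cursors c1@1 c2@3 c3@6, authorship 1.2..3.....
After op 2 (move_right): buffer="jyjlajorzag" (len 11), cursors c1@2 c2@4 c3@7, authorship 1.2..3.....
After op 3 (add_cursor(2)): buffer="jyjlajorzag" (len 11), cursors c1@2 c4@2 c2@4 c3@7, authorship 1.2..3.....
After op 4 (move_left): buffer="jyjlajorzag" (len 11), cursors c1@1 c4@1 c2@3 c3@6, authorship 1.2..3.....
After op 5 (insert('b')): buffer="jbbyjblajborzag" (len 15), cursors c1@3 c4@3 c2@6 c3@10, authorship 114.22..33.....
After op 6 (insert('z')): buffer="jbbzzyjbzlajbzorzag" (len 19), cursors c1@5 c4@5 c2@9 c3@14, authorship 11414.222..333.....
After op 7 (insert('m')): buffer="jbbzzmmyjbzmlajbzmorzag" (len 23), cursors c1@7 c4@7 c2@12 c3@18, authorship 1141414.2222..3333.....
After op 8 (insert('m')): buffer="jbbzzmmmmyjbzmmlajbzmmorzag" (len 27), cursors c1@9 c4@9 c2@15 c3@22, authorship 114141414.22222..33333.....

Answer: 9 15 22 9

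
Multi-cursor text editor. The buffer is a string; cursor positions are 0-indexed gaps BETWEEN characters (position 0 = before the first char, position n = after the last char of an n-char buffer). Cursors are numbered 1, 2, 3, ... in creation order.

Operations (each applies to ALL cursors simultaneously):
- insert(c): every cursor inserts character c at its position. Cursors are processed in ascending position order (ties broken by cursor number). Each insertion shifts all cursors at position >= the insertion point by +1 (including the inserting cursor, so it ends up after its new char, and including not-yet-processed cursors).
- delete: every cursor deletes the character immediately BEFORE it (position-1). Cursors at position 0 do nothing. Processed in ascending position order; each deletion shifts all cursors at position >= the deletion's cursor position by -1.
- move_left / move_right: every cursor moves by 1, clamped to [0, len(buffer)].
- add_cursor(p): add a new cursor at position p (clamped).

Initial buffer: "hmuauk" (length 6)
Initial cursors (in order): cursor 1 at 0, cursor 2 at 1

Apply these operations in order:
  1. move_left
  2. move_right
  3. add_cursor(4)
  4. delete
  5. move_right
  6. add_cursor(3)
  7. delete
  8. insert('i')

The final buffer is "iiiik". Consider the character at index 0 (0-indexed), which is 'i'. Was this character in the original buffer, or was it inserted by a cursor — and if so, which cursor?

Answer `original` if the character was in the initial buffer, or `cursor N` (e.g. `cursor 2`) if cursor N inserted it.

After op 1 (move_left): buffer="hmuauk" (len 6), cursors c1@0 c2@0, authorship ......
After op 2 (move_right): buffer="hmuauk" (len 6), cursors c1@1 c2@1, authorship ......
After op 3 (add_cursor(4)): buffer="hmuauk" (len 6), cursors c1@1 c2@1 c3@4, authorship ......
After op 4 (delete): buffer="muuk" (len 4), cursors c1@0 c2@0 c3@2, authorship ....
After op 5 (move_right): buffer="muuk" (len 4), cursors c1@1 c2@1 c3@3, authorship ....
After op 6 (add_cursor(3)): buffer="muuk" (len 4), cursors c1@1 c2@1 c3@3 c4@3, authorship ....
After op 7 (delete): buffer="k" (len 1), cursors c1@0 c2@0 c3@0 c4@0, authorship .
After op 8 (insert('i')): buffer="iiiik" (len 5), cursors c1@4 c2@4 c3@4 c4@4, authorship 1234.
Authorship (.=original, N=cursor N): 1 2 3 4 .
Index 0: author = 1

Answer: cursor 1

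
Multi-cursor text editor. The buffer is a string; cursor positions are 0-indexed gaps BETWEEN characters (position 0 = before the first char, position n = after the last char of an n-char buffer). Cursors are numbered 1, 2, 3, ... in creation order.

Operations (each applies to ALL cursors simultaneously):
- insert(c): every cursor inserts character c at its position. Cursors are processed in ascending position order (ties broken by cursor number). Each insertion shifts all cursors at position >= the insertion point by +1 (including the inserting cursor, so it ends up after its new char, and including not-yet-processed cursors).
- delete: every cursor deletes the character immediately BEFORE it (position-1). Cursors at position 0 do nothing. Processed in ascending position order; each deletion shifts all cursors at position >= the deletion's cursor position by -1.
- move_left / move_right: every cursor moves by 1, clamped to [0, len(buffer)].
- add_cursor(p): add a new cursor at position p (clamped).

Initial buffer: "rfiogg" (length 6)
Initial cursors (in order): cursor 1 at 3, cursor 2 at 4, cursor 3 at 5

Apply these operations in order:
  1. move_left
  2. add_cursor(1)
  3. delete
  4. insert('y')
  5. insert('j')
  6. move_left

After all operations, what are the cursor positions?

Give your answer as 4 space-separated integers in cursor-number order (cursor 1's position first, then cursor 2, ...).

After op 1 (move_left): buffer="rfiogg" (len 6), cursors c1@2 c2@3 c3@4, authorship ......
After op 2 (add_cursor(1)): buffer="rfiogg" (len 6), cursors c4@1 c1@2 c2@3 c3@4, authorship ......
After op 3 (delete): buffer="gg" (len 2), cursors c1@0 c2@0 c3@0 c4@0, authorship ..
After op 4 (insert('y')): buffer="yyyygg" (len 6), cursors c1@4 c2@4 c3@4 c4@4, authorship 1234..
After op 5 (insert('j')): buffer="yyyyjjjjgg" (len 10), cursors c1@8 c2@8 c3@8 c4@8, authorship 12341234..
After op 6 (move_left): buffer="yyyyjjjjgg" (len 10), cursors c1@7 c2@7 c3@7 c4@7, authorship 12341234..

Answer: 7 7 7 7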